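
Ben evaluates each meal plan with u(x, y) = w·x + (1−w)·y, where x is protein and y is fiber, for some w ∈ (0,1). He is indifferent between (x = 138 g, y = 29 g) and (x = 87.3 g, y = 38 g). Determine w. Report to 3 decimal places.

w = 0.151

Indifference: w·138 + (1−w)·29 = w·87.3 + (1−w)·38.
w·(138−87.3) = (1−w)·(38−29), i.e. w·50.7 = (1−w)·9.
Hence w = 9/(50.7+9) = 9/59.7 = 0.151.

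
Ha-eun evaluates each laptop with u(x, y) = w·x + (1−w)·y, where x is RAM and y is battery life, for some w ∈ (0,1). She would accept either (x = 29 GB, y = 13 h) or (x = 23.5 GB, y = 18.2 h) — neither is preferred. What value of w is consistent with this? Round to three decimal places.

w = 0.486

u(29,13) = u(23.5,18.2) means w·29 + (1−w)·13 = w·23.5 + (1−w)·18.2.
w·(29−23.5) = (1−w)·(18.2−13), i.e. w·5.5 = (1−w)·5.2.
Hence w = 5.2/(5.5+5.2) = 5.2/10.7 = 0.486.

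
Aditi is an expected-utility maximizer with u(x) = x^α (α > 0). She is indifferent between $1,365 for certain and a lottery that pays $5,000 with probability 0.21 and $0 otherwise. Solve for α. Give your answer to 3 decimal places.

The lottery's expected utility is 0.21·u(5000) + 0.79·u(0) = 0.21·5000^α (since u(0) = 0 for α > 0).
Equating: 1365^α = 0.21·5000^α, i.e. 0.2730^α = 0.21.
α = ln(0.21) / ln(1365/5000) = -1.560648/-1.298283 ≈ 1.202.

α ≈ 1.202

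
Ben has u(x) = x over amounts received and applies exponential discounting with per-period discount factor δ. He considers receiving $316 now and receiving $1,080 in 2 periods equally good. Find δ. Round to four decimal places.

Indifference means u(316) = δ^2 · u(1080), so δ^2 = u(316)/u(1080).
With u(x) = x: δ^2 = 316/1080 = 0.29259.
Hence δ = (0.29259)^(1/2) = 0.540918.

δ ≈ 0.5409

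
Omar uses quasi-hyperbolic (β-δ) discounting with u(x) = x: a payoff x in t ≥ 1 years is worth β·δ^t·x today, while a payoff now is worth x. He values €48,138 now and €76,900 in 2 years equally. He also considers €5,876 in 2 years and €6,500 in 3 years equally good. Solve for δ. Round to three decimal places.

δ ≈ 0.904

From the later pair, β·δ^2·5876 = β·δ^3·6500; dividing through, δ = 5876/6500 = 0.90400.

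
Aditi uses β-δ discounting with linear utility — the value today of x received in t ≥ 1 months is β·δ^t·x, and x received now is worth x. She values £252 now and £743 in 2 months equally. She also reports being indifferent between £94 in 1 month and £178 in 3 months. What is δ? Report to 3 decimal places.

Both payoffs in the second observation are in the future, so β drops out: δ^1·94 = δ^3·178 ⇒ δ^2 = 94/178 = 0.52809, so δ = 0.72670.

δ ≈ 0.727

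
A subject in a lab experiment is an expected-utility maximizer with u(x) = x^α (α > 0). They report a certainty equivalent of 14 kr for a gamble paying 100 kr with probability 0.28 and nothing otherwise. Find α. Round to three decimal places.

α ≈ 0.647

EU(lottery) = 0.28·100^α + 0.72·0 = 0.28·100^α.
Indifference: 14^α = 0.28·100^α, so (14/100)^α = 0.28.
Taking logs: α·ln(14/100) = ln(0.28), so α = -1.272966 / -1.966113 ≈ 0.647.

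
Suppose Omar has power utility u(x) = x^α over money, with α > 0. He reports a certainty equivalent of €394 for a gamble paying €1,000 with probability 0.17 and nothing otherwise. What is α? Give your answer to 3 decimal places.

EU(lottery) = 0.17·1000^α + 0.83·0 = 0.17·1000^α.
Equating: 394^α = 0.17·1000^α, i.e. 0.3940^α = 0.17.
α = ln(0.17) / ln(394/1000) = -1.771957/-0.931404 ≈ 1.902.

α ≈ 1.902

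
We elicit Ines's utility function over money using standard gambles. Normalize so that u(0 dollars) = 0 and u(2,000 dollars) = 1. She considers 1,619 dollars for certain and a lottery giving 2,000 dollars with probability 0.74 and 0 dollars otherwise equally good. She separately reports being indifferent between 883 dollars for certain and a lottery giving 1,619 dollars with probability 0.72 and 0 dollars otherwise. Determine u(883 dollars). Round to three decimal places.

The first gamble pins u(1,619 dollars): it must equal 0.74·1 + 0.26·0 = 0.74.
Chaining: u(883 dollars) = 0.72·0.74 + 0.28·0.00 = 0.5328.

0.533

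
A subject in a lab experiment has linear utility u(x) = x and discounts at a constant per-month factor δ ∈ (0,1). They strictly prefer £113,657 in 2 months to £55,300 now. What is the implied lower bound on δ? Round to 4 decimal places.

Comparing present values: 55300 < δ^2·113657.
So δ^2 > 55300/113657 = 0.48655; taking the square root of both positive sides preserves the inequality.
δ > 0.48655^(1/2) = 0.6975.

δ > 0.6975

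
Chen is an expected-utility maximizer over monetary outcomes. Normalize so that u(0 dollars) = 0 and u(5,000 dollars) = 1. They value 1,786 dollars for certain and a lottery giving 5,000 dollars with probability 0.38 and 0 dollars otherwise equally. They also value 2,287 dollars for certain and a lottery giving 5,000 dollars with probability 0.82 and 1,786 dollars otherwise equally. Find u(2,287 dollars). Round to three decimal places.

0.888

First, u(1,786 dollars) = 0.38·u(5,000 dollars) + 0.62·u(0 dollars) = 0.38.
Then u(2,287 dollars) = 0.82·u(5,000 dollars) + 0.18·u(1,786 dollars) = 0.82·1.00 + 0.18·0.38 = 0.8884.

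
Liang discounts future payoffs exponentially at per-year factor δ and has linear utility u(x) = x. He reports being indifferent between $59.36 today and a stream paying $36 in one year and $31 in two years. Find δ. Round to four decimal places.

δ ≈ 0.9200

Equating present values: 59.36 = 36δ + 31δ².
That is, 31δ² + 36δ − 59.36 = 0, a quadratic in δ.
By the quadratic formula (taking the positive root), δ = (−36 + √8656.64) / 62 ≈ 0.9200.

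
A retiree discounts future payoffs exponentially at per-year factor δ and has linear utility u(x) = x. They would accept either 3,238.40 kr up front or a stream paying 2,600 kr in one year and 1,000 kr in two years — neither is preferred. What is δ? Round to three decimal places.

Present value of the stream is 2600·δ + 1000·δ². Indifference gives 2600δ + 1000δ² = 3238.40.
That is, 1000δ² + 2600δ − 3238.40 = 0, a quadratic in δ.
By the quadratic formula (taking the positive root), δ = (−2600 + √19713600.00) / 2000 ≈ 0.920.

δ ≈ 0.920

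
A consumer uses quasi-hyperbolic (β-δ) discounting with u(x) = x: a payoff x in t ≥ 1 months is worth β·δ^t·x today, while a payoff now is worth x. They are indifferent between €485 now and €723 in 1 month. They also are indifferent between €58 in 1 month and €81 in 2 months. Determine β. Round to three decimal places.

β ≈ 0.937

Both payoffs in the second observation are in the future, so β drops out: δ^1·58 = δ^2·81 ⇒ δ = 58/81 = 0.71605.
Substituting δ into 485 = β·δ·723: β = 485/(517.704) ≈ 0.937.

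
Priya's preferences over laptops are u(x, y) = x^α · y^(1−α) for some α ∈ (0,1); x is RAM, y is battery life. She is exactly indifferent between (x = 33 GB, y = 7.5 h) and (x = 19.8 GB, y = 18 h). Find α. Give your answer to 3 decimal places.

α ≈ 0.632

Indifference: 33^α · 7.5^(1−α) = 19.8^α · 18^(1−α).
(33/19.8)^α = (18/7.5)^(1−α); take logs: α·ln(33/19.8) = (1−α)·ln(18/7.5), i.e. α·0.510826 = (1−α)·0.875469.
Thus α·(1.386295) = 0.875469, so α = 0.875469/1.386295 ≈ 0.632.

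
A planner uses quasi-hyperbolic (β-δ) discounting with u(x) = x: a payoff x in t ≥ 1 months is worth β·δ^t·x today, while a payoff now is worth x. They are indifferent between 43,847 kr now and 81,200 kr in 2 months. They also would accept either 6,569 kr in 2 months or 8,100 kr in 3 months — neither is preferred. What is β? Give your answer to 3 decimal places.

The second indifference involves only future payoffs, so β cancels: β·δ^2·6569 = β·δ^3·8100, giving δ = 6569/8100 = 0.81099.
Substituting δ into 43847 = β·δ^2·81200: β = 43847/(53405.319) ≈ 0.821.

β ≈ 0.821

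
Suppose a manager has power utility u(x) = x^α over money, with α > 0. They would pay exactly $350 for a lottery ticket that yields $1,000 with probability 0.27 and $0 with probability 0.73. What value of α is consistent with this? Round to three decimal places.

α ≈ 1.247

EU(lottery) = 0.27·1000^α + 0.73·0 = 0.27·1000^α.
Equating: 350^α = 0.27·1000^α, i.e. 0.3500^α = 0.27.
Take logs: α = ln 0.27 / ln(350/1000) ≈ 1.24720.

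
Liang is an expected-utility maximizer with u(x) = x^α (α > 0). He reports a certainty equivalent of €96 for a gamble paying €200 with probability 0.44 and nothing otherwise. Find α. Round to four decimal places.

EU(lottery) = 0.44·200^α + 0.56·0 = 0.44·200^α.
Setting u(96) equal to that: 96^α = 0.44·200^α ⇒ (96/200)^α = 0.44.
α = ln(0.44) / ln(96/200) = -0.8209806/-0.7339692 ≈ 1.1185.

α ≈ 1.1185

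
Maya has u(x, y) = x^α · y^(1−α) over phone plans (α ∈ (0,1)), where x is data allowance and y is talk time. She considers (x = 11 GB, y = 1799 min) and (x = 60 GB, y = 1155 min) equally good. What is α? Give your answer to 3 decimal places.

Set the two utilities equal: 11^α·1799^(1−α) = 60^α·1155^(1−α).
Taking logs: α·ln 11 + (1−α)·ln 1799 = α·ln 60 + (1−α)·ln 1155, i.e. α·-1.696449 = (1−α)·-0.443131.
With A = -1.696449 and B = -0.443131: α·A = (1−α)·B, so α = B/(A+B) = -0.443131/-2.139580 ≈ 0.207.

α ≈ 0.207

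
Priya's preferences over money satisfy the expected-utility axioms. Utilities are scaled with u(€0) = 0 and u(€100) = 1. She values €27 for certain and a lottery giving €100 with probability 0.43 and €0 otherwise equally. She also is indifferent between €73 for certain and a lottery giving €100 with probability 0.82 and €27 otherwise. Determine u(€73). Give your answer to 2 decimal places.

First, u(€27) = 0.43·u(€100) + 0.57·u(€0) = 0.43.
Chaining: u(€73) = 0.82·1.00 + 0.18·0.43 = 0.8974.

0.90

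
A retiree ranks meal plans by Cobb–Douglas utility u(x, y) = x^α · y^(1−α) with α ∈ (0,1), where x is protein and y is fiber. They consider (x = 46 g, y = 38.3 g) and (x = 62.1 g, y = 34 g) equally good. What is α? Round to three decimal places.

α ≈ 0.284

Set the two utilities equal: 46^α·38.3^(1−α) = 62.1^α·34^(1−α).
Taking logs: α·ln 46 + (1−α)·ln 38.3 = α·ln 62.1 + (1−α)·ln 34, i.e. α·-0.300105 = (1−α)·-0.119089.
With A = -0.300105 and B = -0.119089: α·A = (1−α)·B, so α = B/(A+B) = -0.119089/-0.419194 ≈ 0.284.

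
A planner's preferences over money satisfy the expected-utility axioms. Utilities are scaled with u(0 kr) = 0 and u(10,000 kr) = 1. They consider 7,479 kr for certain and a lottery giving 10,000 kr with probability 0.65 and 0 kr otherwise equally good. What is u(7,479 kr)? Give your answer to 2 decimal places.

The indifference gives u(7,479 kr) = 0.65·u(10,000 kr) + 0.35·u(0 kr) = 0.65·1 + 0.35·0 = 0.65.

0.65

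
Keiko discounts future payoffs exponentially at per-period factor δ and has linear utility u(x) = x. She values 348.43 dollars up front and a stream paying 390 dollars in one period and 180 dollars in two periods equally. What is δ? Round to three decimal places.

Present value of the stream is 390·δ + 180·δ². Indifference gives 390δ + 180δ² = 348.43.
That is, 180δ² + 390δ − 348.43 = 0, a quadratic in δ.
The positive root is δ = [−390 + √(390² + 4·180·348.43)] / (2·180) = (−390 + 634.799)/360 ≈ 0.680.

δ ≈ 0.680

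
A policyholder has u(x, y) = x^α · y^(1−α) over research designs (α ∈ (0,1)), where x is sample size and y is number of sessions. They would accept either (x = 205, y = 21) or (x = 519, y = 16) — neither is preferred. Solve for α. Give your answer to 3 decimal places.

α ≈ 0.226

The Cobb–Douglas utilities coincide, so 205^α·21^(1−α) = 519^α·16^(1−α).
Taking logs: α·ln 205 + (1−α)·ln 21 = α·ln 519 + (1−α)·ln 16, i.e. α·-0.928894 = (1−α)·-0.271934.
Thus α·(-1.200828) = -0.271934, so α = -0.271934/-1.200828 ≈ 0.226.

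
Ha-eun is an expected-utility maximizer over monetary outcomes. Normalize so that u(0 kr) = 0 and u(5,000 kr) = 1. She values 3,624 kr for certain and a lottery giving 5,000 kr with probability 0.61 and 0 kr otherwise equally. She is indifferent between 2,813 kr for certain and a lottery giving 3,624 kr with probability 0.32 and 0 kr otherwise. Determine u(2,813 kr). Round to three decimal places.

0.195

First, u(3,624 kr) = 0.61·u(5,000 kr) + 0.39·u(0 kr) = 0.61.
The second indifference gives u(2,813 kr) = 0.32·u(3,624 kr) + 0.68·u(0 kr) = 0.32·0.61 + 0.68·0.00 = 0.1952.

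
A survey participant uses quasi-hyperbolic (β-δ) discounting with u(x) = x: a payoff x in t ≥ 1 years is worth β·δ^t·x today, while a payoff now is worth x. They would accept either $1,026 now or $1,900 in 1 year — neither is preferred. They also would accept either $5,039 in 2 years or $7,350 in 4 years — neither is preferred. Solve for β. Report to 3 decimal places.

Both payoffs in the second observation are in the future, so β drops out: δ^2·5039 = δ^4·7350 ⇒ δ^2 = 5039/7350 = 0.68558, so δ = 0.82800.
Substituting δ into 1026 = β·δ·1900: β = 1026/(1573.193) ≈ 0.652.

β ≈ 0.652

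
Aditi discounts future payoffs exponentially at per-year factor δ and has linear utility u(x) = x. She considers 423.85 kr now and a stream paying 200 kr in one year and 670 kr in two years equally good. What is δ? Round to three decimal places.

Present value of the stream is 200·δ + 670·δ². Indifference gives 200δ + 670δ² = 423.85.
Rearranged: 670δ² + 200δ − 423.85 = 0.
The positive root is δ = [−200 + √(200² + 4·670·423.85)] / (2·670) = (−200 + 1084.398)/1340 ≈ 0.660.

δ ≈ 0.660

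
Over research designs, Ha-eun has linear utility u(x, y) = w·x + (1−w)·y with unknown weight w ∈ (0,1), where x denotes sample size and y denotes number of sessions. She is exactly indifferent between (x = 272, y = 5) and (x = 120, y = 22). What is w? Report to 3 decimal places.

Equating utilities: w·272 + (1−w)·5 = w·120 + (1−w)·22.
w·(272−120) = (1−w)·(22−5), i.e. w·152 = (1−w)·17.
Hence w = 17/(152+17) = 17/169 = 0.101.

w = 0.101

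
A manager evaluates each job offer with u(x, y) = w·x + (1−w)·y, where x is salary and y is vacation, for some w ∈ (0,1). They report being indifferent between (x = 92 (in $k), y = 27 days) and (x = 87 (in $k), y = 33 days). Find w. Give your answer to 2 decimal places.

w = 0.55

Equating utilities: w·92 + (1−w)·27 = w·87 + (1−w)·33.
w·(92−87) = (1−w)·(33−27), i.e. w·5 = (1−w)·6.
The marginal rate of substitution is 6/5, so w = 6/(5+6) = 0.55.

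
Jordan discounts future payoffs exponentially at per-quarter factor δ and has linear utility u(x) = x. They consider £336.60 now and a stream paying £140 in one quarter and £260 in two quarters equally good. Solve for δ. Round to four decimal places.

δ ≈ 0.9000

Present value of the stream is 140·δ + 260·δ². Indifference gives 140δ + 260δ² = 336.60.
Rearranged: 260δ² + 140δ − 336.60 = 0.
The positive root is δ = [−140 + √(140² + 4·260·336.60)] / (2·260) = (−140 + 608.000)/520 ≈ 0.9000.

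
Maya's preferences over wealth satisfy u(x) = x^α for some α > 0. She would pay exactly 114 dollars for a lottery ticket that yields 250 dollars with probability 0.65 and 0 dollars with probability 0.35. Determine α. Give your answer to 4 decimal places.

EU(lottery) = 0.65·250^α + 0.35·0 = 0.65·250^α.
Setting u(114) equal to that: 114^α = 0.65·250^α ⇒ (114/250)^α = 0.65.
Taking logs: α·ln(114/250) = ln(0.65), so α = -0.4307829 / -0.7852625 ≈ 0.5486.

α ≈ 0.5486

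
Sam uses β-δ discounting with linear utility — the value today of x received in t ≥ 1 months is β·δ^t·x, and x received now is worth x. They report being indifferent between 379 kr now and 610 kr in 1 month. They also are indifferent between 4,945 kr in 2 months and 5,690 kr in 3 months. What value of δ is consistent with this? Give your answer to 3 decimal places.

The second indifference involves only future payoffs, so β cancels: β·δ^2·4945 = β·δ^3·5690, giving δ = 4945/5690 = 0.86907.

δ ≈ 0.869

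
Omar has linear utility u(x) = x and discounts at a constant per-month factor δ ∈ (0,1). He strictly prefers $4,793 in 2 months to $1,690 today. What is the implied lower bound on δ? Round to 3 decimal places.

δ > 0.594

The preference means 1690 < δ^2·4793.
Hence δ^2 > 1690/4793 = 0.35260, and x ↦ x^(1/2) is increasing on (0,∞).
δ > (1690/4793)^(1/2) ≈ 0.594.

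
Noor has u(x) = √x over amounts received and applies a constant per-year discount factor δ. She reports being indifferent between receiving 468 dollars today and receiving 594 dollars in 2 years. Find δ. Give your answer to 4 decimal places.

δ ≈ 0.9421

Indifference means u(468) = δ^2 · u(594), so δ^2 = u(468)/u(594).
Since u(x) = √x, δ^2 = √(468/594) = 0.88763.
Hence δ = (0.88763)^(1/2) = 0.942139.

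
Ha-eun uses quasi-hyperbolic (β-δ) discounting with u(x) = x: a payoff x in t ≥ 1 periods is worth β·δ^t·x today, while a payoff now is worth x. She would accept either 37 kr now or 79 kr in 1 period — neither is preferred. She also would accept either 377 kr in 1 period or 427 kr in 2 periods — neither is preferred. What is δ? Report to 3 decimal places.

δ ≈ 0.883

The second indifference involves only future payoffs, so β cancels: β·δ^1·377 = β·δ^2·427, giving δ = 377/427 = 0.88290.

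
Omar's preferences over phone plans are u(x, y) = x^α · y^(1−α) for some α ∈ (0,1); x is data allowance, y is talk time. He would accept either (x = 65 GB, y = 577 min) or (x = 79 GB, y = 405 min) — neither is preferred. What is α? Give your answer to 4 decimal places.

Indifference: 65^α · 577^(1−α) = 79^α · 405^(1−α).
(65/79)^α = (405/577)^(1−α); take logs: α·ln(65/79) = (1−α)·ln(405/577), i.e. α·-0.1950606 = (1−α)·-0.3539552.
With A = -0.1950606 and B = -0.3539552: α·A = (1−α)·B, so α = B/(A+B) = -0.3539552/-0.5490158 ≈ 0.6447.

α ≈ 0.6447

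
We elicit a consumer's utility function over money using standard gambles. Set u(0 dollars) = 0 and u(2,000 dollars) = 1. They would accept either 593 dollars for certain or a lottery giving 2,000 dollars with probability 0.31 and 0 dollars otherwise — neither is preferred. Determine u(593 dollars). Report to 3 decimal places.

0.310

By the standard-gamble method, u(593 dollars) is just the indifference probability on the best outcome: 0.31.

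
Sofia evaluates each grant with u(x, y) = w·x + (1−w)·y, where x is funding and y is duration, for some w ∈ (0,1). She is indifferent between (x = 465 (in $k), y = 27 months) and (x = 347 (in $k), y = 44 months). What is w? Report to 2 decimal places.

Indifference: w·465 + (1−w)·27 = w·347 + (1−w)·44.
Rearranging, 118·w − 17·(1−w) = 0.
Hence w = 17/(118+17) = 17/135 = 0.13.

w = 0.13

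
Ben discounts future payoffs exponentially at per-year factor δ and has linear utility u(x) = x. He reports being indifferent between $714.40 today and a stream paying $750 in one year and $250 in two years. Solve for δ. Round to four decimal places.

Present value of the stream is 750·δ + 250·δ². Indifference gives 750δ + 250δ² = 714.40.
Rearranged: 250δ² + 750δ − 714.40 = 0.
δ = (−750 + √(750² + 4·250·714.40)) / (2·250) = (−750 + √1276900.00) / 500 ≈ 0.7600.

δ ≈ 0.7600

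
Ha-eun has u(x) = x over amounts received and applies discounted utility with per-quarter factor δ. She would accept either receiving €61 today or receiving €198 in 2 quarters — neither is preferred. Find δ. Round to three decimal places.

δ ≈ 0.555

Indifference means u(61) = δ^2 · u(198), so δ^2 = u(61)/u(198).
With u(x) = x: δ^2 = 61/198 = 0.30808.
Hence δ = (0.30808)^(1/2) = 0.55505.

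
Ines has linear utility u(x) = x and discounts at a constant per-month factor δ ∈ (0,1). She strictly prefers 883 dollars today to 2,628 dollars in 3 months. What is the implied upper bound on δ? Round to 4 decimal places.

δ < 0.6952

Comparing present values: 883 > δ^3·2628.
So δ^3 < 883/2628 = 0.33600; taking the cube root of both positive sides preserves the inequality.
δ < 0.33600^(1/3) = 0.6952.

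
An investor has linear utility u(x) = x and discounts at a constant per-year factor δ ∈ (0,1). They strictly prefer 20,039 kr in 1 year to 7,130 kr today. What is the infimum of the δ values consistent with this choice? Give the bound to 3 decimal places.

Comparing present values: 7130 < δ·20039.
So δ > 7130/20039 = 0.35581.

δ > 0.356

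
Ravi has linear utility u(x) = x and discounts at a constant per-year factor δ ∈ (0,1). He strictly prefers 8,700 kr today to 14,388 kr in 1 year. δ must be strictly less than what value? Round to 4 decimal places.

The preference means 8700 > δ·14388.
Dividing through by 14388 gives δ < 0.60467.

δ < 0.6047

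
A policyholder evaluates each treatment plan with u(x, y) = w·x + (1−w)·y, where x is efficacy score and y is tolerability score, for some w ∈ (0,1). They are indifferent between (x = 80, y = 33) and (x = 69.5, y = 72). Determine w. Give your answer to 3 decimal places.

w = 0.788

Equating utilities: w·80 + (1−w)·33 = w·69.5 + (1−w)·72.
w·(80−69.5) = (1−w)·(72−33), i.e. w·10.5 = (1−w)·39.
The marginal rate of substitution is 39/10.5, so w = 39/(10.5+39) = 0.788.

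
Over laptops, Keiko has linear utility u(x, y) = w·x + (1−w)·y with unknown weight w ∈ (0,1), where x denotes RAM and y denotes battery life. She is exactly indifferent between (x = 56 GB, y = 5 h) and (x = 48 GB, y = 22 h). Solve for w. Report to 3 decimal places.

w = 0.680

Equating utilities: w·56 + (1−w)·5 = w·48 + (1−w)·22.
Rearranging, 8·w − 17·(1−w) = 0.
So w/(1−w) = 17/8 = 2.1250, giving w = 17/(8+17) = 0.680.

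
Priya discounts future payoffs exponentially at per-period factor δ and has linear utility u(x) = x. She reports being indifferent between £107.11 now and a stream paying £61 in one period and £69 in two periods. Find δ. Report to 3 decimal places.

The stream is worth 61δ + 69δ² today, so 61δ + 69δ² = 107.11.
That is, 69δ² + 61δ − 107.11 = 0, a quadratic in δ.
The positive root is δ = [−61 + √(61² + 4·69·107.11)] / (2·69) = (−61 + 182.437)/138 ≈ 0.880.

δ ≈ 0.880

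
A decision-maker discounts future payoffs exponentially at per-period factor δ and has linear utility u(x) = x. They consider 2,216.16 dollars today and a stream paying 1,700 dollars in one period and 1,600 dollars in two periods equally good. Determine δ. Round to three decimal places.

Present value of the stream is 1700·δ + 1600·δ². Indifference gives 1700δ + 1600δ² = 2216.16.
Rearranged: 1600δ² + 1700δ − 2216.16 = 0.
δ = (−1700 + √(1700² + 4·1600·2216.16)) / (2·1600) = (−1700 + √17073424.00) / 3200 ≈ 0.760.

δ ≈ 0.760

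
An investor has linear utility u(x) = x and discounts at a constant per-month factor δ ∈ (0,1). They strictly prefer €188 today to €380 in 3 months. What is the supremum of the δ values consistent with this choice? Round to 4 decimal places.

δ < 0.7909

Under u(x) = x this choice says 188 > δ^3·380.
Dividing by 380: δ^3 < 0.49474. Both sides are positive, so the cube root keeps the direction.
δ < 0.49474^(1/3) = 0.7909.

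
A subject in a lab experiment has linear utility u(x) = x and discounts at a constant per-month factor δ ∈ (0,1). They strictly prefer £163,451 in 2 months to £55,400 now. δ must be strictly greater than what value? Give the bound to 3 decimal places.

The preference means 55400 < δ^2·163451.
Hence δ^2 > 55400/163451 = 0.33894, and x ↦ x^(1/2) is increasing on (0,∞).
δ > (55400/163451)^(1/2) ≈ 0.582.

δ > 0.582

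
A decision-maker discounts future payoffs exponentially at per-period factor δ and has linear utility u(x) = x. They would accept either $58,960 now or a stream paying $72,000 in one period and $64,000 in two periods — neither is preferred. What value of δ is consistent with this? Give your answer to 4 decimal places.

The stream is worth 72000δ + 64000δ² today, so 72000δ + 64000δ² = 58960.
So 64000δ² + 72000δ − 58960 = 0.
The positive root is δ = [−72000 + √(72000² + 4·64000·58960)] / (2·64000) = (−72000 + 142400.000)/128000 ≈ 0.5500.

δ ≈ 0.5500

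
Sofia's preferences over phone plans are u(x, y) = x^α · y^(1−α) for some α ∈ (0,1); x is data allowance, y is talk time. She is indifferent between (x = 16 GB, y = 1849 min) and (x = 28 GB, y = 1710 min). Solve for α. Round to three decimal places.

Indifference: 16^α · 1849^(1−α) = 28^α · 1710^(1−α).
(16/28)^α = (1710/1849)^(1−α); take logs: α·ln(16/28) = (1−α)·ln(1710/1849), i.e. α·-0.559616 = (1−α)·-0.078152.
So α/(1−α) = (-0.078152)/(-0.559616) = 0.139653, and α = 0.139653/1.139653 ≈ 0.123.

α ≈ 0.123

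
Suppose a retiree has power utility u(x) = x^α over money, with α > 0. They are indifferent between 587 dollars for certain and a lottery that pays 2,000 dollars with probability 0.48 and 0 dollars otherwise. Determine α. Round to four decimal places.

α ≈ 0.5987

The lottery's expected utility is 0.48·u(2000) + 0.52·u(0) = 0.48·2000^α (since u(0) = 0 for α > 0).
Equating: 587^α = 0.48·2000^α, i.e. 0.2935^α = 0.48.
α = ln(0.48) / ln(587/2000) = -0.7339692/-1.2258776 ≈ 0.5987.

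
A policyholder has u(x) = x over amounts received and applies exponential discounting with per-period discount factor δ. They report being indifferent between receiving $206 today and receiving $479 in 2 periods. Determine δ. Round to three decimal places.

The payoff in 2 periods is discounted by δ^2, so u(206) = δ^2·u(479) and δ^2 = u(206)/u(479).
With u(x) = x: δ^2 = 206/479 = 0.43006.
Taking the square root: δ = 0.43006^(1/2) ≈ 0.656.

δ ≈ 0.656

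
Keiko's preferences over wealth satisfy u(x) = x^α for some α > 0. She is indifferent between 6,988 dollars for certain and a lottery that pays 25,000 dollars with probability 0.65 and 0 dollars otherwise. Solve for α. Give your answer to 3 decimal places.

EU(lottery) = 0.65·25000^α + 0.35·0 = 0.65·25000^α.
Indifference: 6988^α = 0.65·25000^α, so (6988/25000)^α = 0.65.
α = ln(0.65) / ln(6988/25000) = -0.430783/-1.274681 ≈ 0.338.

α ≈ 0.338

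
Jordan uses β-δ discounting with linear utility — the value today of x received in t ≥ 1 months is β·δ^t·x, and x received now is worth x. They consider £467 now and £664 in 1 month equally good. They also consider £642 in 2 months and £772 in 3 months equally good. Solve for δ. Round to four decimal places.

Both payoffs in the second observation are in the future, so β drops out: δ^2·642 = δ^3·772 ⇒ δ = 642/772 = 0.83161.

δ ≈ 0.8316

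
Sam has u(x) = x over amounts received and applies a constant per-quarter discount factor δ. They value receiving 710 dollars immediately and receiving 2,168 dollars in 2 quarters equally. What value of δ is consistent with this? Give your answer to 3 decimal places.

The payoff in 2 quarters is discounted by δ^2, so u(710) = δ^2·u(2168) and δ^2 = u(710)/u(2168).
With u(x) = x: δ^2 = 710/2168 = 0.32749.
So δ = 0.32749^(1/2) ≈ 0.572.

δ ≈ 0.572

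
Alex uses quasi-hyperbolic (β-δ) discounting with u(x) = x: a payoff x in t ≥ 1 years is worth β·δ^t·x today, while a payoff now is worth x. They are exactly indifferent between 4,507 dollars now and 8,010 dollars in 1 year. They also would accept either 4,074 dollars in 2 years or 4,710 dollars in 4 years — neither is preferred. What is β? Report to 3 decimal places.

β ≈ 0.605

Both payoffs in the second observation are in the future, so β drops out: δ^2·4074 = δ^4·4710 ⇒ δ^2 = 4074/4710 = 0.86497, so δ = 0.93004.
Now use the now-vs-future pair: 4507 = β·δ·8010 gives β = 4507/(0.93004·8010) ≈ 0.605.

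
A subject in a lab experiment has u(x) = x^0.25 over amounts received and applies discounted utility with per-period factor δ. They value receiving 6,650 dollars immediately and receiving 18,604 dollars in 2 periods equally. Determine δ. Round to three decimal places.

δ ≈ 0.879

Equating discounted utilities: u(6650) = δ^2·u(18604) ⇒ δ^2 = u(6650)/u(18604).
With u(x) = x^0.25: δ^2 = 6650^0.25/18604^0.25 = (6650/18604)^0.25 = 0.77322.
So δ = 0.77322^(1/2) ≈ 0.879.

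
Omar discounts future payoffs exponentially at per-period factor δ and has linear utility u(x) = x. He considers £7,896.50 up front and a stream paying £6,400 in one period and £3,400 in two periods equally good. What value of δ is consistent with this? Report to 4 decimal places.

Present value of the stream is 6400·δ + 3400·δ². Indifference gives 6400δ + 3400δ² = 7896.50.
Rearranged: 3400δ² + 6400δ − 7896.50 = 0.
By the quadratic formula (taking the positive root), δ = (−6400 + √148352400.00) / 6800 ≈ 0.8500.

δ ≈ 0.8500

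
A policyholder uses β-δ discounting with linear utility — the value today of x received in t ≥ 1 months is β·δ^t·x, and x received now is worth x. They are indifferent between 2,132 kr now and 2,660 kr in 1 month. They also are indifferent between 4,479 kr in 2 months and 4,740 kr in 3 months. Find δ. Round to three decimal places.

δ ≈ 0.945

From the later pair, β·δ^2·4479 = β·δ^3·4740; dividing through, δ = 4479/4740 = 0.94494.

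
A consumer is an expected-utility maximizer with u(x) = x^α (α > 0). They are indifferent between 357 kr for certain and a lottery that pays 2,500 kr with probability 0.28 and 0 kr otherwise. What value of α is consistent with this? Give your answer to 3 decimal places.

Since u(0) = 0, the lottery's EU is 0.28·2500^α.
Indifference: 357^α = 0.28·2500^α, so (357/2500)^α = 0.28.
Take logs: α = ln 0.28 / ln(357/2500) ≈ 0.65404.

α ≈ 0.654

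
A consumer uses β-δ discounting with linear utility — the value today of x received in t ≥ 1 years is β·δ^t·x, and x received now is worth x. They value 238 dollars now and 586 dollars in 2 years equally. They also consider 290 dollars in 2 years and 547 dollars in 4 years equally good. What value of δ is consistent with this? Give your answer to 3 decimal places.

δ ≈ 0.728

Both payoffs in the second observation are in the future, so β drops out: δ^2·290 = δ^4·547 ⇒ δ^2 = 290/547 = 0.53016, so δ = 0.72812.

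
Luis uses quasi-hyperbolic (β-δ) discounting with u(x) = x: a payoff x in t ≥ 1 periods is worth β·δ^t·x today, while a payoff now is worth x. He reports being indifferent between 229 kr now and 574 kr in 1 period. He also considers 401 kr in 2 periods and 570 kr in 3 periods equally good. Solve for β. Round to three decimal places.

β ≈ 0.567

From the later pair, β·δ^2·401 = β·δ^3·570; dividing through, δ = 401/570 = 0.70351.
The first indifference: 229 = β·δ·574, so β = 229/(δ·574) = 229/(0.70351·574) ≈ 0.567.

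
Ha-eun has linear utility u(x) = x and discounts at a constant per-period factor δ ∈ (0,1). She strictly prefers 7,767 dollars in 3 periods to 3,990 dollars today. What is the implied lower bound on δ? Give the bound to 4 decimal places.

Comparing present values: 3990 < δ^3·7767.
So δ^3 > 3990/7767 = 0.51371; taking the cube root of both positive sides preserves the inequality.
δ > (3990/7767)^(1/3) ≈ 0.8009.

δ > 0.8009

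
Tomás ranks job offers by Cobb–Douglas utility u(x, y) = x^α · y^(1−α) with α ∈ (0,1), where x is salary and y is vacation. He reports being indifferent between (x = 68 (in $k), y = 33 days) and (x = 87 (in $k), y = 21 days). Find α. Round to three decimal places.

α ≈ 0.647

The Cobb–Douglas utilities coincide, so 68^α·33^(1−α) = 87^α·21^(1−α).
Taking logs: α·ln 68 + (1−α)·ln 33 = α·ln 87 + (1−α)·ln 21, i.e. α·-0.246400 = (1−α)·-0.451985.
So α/(1−α) = (-0.451985)/(-0.246400) = 1.834355, and α = 1.834355/2.834355 ≈ 0.647.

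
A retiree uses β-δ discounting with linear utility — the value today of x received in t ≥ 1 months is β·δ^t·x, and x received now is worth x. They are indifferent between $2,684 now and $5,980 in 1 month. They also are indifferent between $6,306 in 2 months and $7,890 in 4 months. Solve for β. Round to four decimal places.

The second indifference involves only future payoffs, so β cancels: β·δ^2·6306 = β·δ^4·7890, giving δ^2 = 6306/7890 = 0.79924, so δ = 0.89400.
Substituting δ into 2684 = β·δ·5980: β = 2684/(5346.132) ≈ 0.5020.

β ≈ 0.5020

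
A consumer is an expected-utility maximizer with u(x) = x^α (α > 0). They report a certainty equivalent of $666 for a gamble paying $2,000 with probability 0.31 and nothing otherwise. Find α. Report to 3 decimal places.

The lottery's expected utility is 0.31·u(2000) + 0.69·u(0) = 0.31·2000^α (since u(0) = 0 for α > 0).
Equating: 666^α = 0.31·2000^α, i.e. 0.3330^α = 0.31.
Take logs: α = ln 0.31 / ln(666/2000) ≈ 1.06509.

α ≈ 1.065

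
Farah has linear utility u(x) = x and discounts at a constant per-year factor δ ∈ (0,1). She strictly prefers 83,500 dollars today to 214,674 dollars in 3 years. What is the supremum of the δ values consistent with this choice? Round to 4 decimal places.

δ < 0.7300

The preference means 83500 > δ^3·214674.
Hence δ^3 < 83500/214674 = 0.38896, and x ↦ x^(1/3) is increasing on (0,∞).
δ < (83500/214674)^(1/3) ≈ 0.7300.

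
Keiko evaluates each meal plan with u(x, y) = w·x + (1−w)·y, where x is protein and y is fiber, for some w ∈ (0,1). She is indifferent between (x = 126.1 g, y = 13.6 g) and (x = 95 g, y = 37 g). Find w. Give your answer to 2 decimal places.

u(126.1,13.6) = u(95,37) means w·126.1 + (1−w)·13.6 = w·95 + (1−w)·37.
Collecting terms: w·31.1 = (1−w)·23.4.
The marginal rate of substitution is 23.4/31.1, so w = 23.4/(31.1+23.4) = 0.43.

w = 0.43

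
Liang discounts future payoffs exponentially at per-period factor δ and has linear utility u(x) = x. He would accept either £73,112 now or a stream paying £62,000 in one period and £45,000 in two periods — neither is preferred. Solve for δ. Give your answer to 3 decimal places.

Present value of the stream is 62000·δ + 45000·δ². Indifference gives 62000δ + 45000δ² = 73112.
That is, 45000δ² + 62000δ − 73112 = 0, a quadratic in δ.
By the quadratic formula (taking the positive root), δ = (−62000 + √17004160000.00) / 90000 ≈ 0.760.

δ ≈ 0.760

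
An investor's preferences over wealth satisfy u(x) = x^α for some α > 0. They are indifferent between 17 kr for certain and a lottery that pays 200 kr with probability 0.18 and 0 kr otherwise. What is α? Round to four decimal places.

EU(lottery) = 0.18·200^α + 0.82·0 = 0.18·200^α.
Setting u(17) equal to that: 17^α = 0.18·200^α ⇒ (17/200)^α = 0.18.
α = ln(0.18) / ln(17/200) = -1.7147984/-2.4651040 ≈ 0.6956.

α ≈ 0.6956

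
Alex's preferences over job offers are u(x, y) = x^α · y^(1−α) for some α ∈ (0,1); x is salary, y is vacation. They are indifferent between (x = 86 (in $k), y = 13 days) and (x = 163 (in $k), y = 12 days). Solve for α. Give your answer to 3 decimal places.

α ≈ 0.111

The Cobb–Douglas utilities coincide, so 86^α·13^(1−α) = 163^α·12^(1−α).
(86/163)^α = (12/13)^(1−α); take logs: α·ln(86/163) = (1−α)·ln(12/13), i.e. α·-0.639403 = (1−α)·-0.080043.
Thus α·(-0.719446) = -0.080043, so α = -0.080043/-0.719446 ≈ 0.111.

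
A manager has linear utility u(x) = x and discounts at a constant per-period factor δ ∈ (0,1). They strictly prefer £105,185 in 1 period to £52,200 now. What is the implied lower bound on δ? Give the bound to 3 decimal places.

Comparing present values: 52200 < δ·105185.
Dividing through by 105185 gives δ > 0.49627.

δ > 0.496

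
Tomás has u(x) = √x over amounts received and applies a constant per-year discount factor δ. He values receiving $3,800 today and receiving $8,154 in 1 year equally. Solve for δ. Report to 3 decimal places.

The payoff in 1 year is discounted by δ, so u(3800) = δ·u(8154) and δ = u(3800)/u(8154).
Since u(x) = √x, δ = √(3800/8154) = 0.68266.

δ ≈ 0.683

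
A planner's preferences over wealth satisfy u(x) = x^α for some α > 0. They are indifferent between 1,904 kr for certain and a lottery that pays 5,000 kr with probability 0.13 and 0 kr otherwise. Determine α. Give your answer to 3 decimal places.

Since u(0) = 0, the lottery's EU is 0.13·5000^α.
Setting u(1904) equal to that: 1904^α = 0.13·5000^α ⇒ (1904/5000)^α = 0.13.
Take logs: α = ln 0.13 / ln(1904/5000) ≈ 2.11317.

α ≈ 2.113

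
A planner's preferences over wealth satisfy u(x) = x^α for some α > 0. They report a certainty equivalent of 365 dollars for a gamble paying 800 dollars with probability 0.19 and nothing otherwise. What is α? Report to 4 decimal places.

The lottery's expected utility is 0.19·u(800) + 0.81·u(0) = 0.19·800^α (since u(0) = 0 for α > 0).
Indifference: 365^α = 0.19·800^α, so (365/800)^α = 0.19.
α = ln(0.19) / ln(365/800) = -1.6607312/-0.7847144 ≈ 2.1164.

α ≈ 2.1164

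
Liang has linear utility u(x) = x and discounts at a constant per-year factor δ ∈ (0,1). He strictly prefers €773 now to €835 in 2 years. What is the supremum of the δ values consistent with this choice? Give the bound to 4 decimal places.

δ < 0.9622

Comparing present values: 773 > δ^2·835.
So δ^2 < 773/835 = 0.92575; taking the square root of both positive sides preserves the inequality.
δ < (773/835)^(1/2) ≈ 0.9622.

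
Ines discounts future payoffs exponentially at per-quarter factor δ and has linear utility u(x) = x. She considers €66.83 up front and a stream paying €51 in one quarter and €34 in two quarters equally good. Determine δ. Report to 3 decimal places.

δ ≈ 0.840

The stream is worth 51δ + 34δ² today, so 51δ + 34δ² = 66.83.
Rearranged: 34δ² + 51δ − 66.83 = 0.
By the quadratic formula (taking the positive root), δ = (−51 + √11689.88) / 68 ≈ 0.840.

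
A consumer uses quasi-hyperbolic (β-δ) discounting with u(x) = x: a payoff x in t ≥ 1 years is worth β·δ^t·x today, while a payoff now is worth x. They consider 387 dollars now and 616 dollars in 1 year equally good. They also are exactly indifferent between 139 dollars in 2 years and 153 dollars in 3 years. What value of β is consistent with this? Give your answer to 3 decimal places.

β ≈ 0.692

From the later pair, β·δ^2·139 = β·δ^3·153; dividing through, δ = 139/153 = 0.90850.
Substituting δ into 387 = β·δ·616: β = 387/(559.634) ≈ 0.692.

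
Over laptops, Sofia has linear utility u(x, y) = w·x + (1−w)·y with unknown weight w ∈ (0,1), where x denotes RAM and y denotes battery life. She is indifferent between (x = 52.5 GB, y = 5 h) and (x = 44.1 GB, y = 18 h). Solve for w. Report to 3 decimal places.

u(52.5,5) = u(44.1,18) means w·52.5 + (1−w)·5 = w·44.1 + (1−w)·18.
Rearranging, 8.4·w − 13·(1−w) = 0.
So w/(1−w) = 13/8.4 = 1.5476, giving w = 13/(8.4+13) = 0.607.

w = 0.607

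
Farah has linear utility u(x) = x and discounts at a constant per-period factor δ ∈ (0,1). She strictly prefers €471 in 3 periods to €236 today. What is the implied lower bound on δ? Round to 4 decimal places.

δ > 0.7943

Comparing present values: 236 < δ^3·471.
So δ^3 > 236/471 = 0.50106; taking the cube root of both positive sides preserves the inequality.
δ > (236/471)^(1/3) ≈ 0.7943.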